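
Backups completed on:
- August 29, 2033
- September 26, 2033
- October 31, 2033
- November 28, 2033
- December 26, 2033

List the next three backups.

January 30, 2034; February 27, 2034; March 27, 2034

These are Mondays with 28, 35, 28, 28-day gaps.
Each is the final Monday of its month — August 29, 2033 is past the 28th, so '4th Monday' doesn't fit.
Last Monday of January 2034: January 30, 2034.
Last Monday of February 2034: February 27, 2034.
Last Monday of March 2034: March 27, 2034.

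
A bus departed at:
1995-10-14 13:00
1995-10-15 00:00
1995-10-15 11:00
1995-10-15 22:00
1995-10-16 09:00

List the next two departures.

1995-10-16 20:00, 1995-10-17 07:00

Spacing: 11, 11, 11, 11 h — constant 11 h.
1995-10-16 09:00 + 11 h = 1995-10-16 20:00.
1995-10-16 20:00 + 11 h = 1995-10-17 07:00.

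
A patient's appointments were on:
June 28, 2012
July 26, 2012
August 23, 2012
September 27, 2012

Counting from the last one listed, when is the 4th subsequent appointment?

January 24, 2013

All dates are Thursdays, 28, 28, 35 days apart.
Specifically, the 4th Thursday of each month.
October 2012 — 4th Thursday is October 25, 2012.
4th Thursday of November 2012: November 22, 2012.
December 2012 — 4th Thursday is December 27, 2012.
4th Thursday of January 2013: January 24, 2013.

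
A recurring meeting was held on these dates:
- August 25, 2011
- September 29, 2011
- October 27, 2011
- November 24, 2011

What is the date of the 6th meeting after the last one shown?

All Thursdays; the gaps (35, 28, 28) vary with month length.
This is the last Thursday of each month.
Last Thursday of December 2011: December 29, 2011.
January 2012 ends with Thursday January 26, 2012.
Last Thursday of February 2012: February 23, 2012.
Last Thursday of March 2012: March 29, 2012.
April 2012 ends with Thursday April 26, 2012.
Last Thursday of May 2012: May 31, 2012.

May 31, 2012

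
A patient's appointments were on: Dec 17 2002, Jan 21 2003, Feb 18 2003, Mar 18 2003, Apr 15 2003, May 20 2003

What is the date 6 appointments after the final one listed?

Nov 18 2003

These are Tuesdays at 28- or 35-day spacing (35, 28, 28, 28, 35).
The pattern: 3rd Tuesday of the month.
3rd Tuesday of June 2003: Jun 17 2003.
July 2003 — 3rd Tuesday is Jul 15 2003.
3rd Tuesday of August 2003: Aug 19 2003.
3rd Tuesday of September 2003: Sep 16 2003.
3rd Tuesday of October 2003: Oct 21 2003.
3rd Tuesday of November 2003: Nov 18 2003.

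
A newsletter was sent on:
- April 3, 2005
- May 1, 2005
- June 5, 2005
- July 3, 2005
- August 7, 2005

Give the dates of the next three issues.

Gaps: 28, 35, 28, 35 days — a mix of 28 and 35. Every date is a Sunday.
Each is the 1st Sunday of its month.
September 2005 — 1st Sunday is September 4, 2005.
October 2005 — 1st Sunday is October 2, 2005.
1st Sunday of November 2005: November 6, 2005.

September 4, 2005; October 2, 2005; November 6, 2005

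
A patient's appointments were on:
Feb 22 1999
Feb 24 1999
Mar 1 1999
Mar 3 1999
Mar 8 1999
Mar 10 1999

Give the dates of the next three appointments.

Gaps: 2, 5, 2, 5, 2 days — not constant, but cyclic with period 2.
The events fall on every Monday and Wednesday.
The following Monday is Mar 15 1999.
Next Wednesday: Mar 17 1999.
The following Monday is Mar 22 1999.

Mar 15 1999, Mar 17 1999, Mar 22 1999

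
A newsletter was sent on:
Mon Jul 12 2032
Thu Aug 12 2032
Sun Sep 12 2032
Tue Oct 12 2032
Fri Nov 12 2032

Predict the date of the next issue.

The day-of-month is always 12 (31, 31, 30, 31 days between events).
So this recurs on the 12th of each month.
December 2032: Sun Dec 12 2032.

Sun Dec 12 2032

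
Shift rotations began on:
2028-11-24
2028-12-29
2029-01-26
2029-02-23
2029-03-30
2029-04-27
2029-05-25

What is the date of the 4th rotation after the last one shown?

2029-09-28

All Fridays; the gaps (35, 28, 28, 35, 28, 28) vary with month length.
This is the last Friday of each month.
June 2029 ends with Friday 2029-06-29.
July 2029 ends with Friday 2029-07-27.
August 2029 ends with Friday 2029-08-31.
September 2029 ends with Friday 2029-09-28.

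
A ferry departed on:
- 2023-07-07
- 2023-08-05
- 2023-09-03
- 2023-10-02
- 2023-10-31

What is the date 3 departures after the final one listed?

Gaps between consecutive events: 29, 29, 29, 29 days — a constant 29-day interval.
2023-10-31 + 29 days = 2023-11-29.
2023-11-29 + 29 days = 2023-12-28.
2023-12-28 + 29 days = 2024-01-26.

2024-01-26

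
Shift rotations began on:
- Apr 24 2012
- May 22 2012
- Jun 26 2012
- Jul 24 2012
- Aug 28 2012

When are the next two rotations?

Gaps: 28, 35, 28, 35 days — a mix of 28 and 35. Every date is a Tuesday.
Each is the 4th Tuesday of its month.
September 2012 — 4th Tuesday is Sep 25 2012.
October 2012 — 4th Tuesday is Oct 23 2012.

Sep 25 2012, Oct 23 2012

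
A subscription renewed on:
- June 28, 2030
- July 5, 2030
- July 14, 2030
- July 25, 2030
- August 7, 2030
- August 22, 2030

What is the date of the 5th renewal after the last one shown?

Gaps: 7, 9, 11, 13, 15 days — each gap is 2 larger than the previous one.
Next gap: 17 days. August 22, 2030 + 17 days = September 8, 2030.
Next gap: 19 days. September 8, 2030 + 19 days = September 27, 2030.
Next gap: 21 days. September 27, 2030 + 21 days = October 18, 2030.
Next gap: 23 days. October 18, 2030 + 23 days = November 10, 2030.
Next gap: 25 days. November 10, 2030 + 25 days = December 5, 2030.

December 5, 2030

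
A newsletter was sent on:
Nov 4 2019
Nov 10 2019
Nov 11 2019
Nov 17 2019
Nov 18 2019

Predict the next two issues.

Nov 24 2019, Nov 25 2019

The gap pattern 6, 1, 6, 1 repeats every 2 events.
These are the Mondays and Sundays of each week.
Next Sunday: Nov 24 2019.
The following Monday is Nov 25 2019.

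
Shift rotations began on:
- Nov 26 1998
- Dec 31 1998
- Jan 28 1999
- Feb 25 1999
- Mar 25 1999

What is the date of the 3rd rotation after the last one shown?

These are Thursdays with 35, 28, 28, 28-day gaps.
Each is the final Thursday of its month — Dec 31 1998 is past the 28th, so '4th Thursday' doesn't fit.
April 1999 ends with Thursday Apr 29 1999.
Last Thursday of May 1999: May 27 1999.
June 1999 ends with Thursday Jun 24 1999.

Jun 24 1999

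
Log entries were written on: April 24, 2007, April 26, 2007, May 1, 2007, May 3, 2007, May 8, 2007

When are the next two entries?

May 10, 2007; May 15, 2007

The gap pattern 2, 5, 2, 5 repeats every 2 events.
These are the Tuesdays and Thursdays of each week.
Next Thursday: May 10, 2007.
The following Tuesday is May 15, 2007.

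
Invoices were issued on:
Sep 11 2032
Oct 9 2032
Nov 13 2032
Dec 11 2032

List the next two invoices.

These are Saturdays at 28- or 35-day spacing (28, 35, 28).
The pattern: 2nd Saturday of the month.
January 2033 — 2nd Saturday is Jan 8 2033.
2nd Saturday of February 2033: Feb 12 2033.

Jan 8 2033, Feb 12 2033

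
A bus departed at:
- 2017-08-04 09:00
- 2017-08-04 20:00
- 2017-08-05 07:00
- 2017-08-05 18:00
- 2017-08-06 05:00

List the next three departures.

2017-08-06 16:00, 2017-08-07 03:00, 2017-08-07 14:00

Gaps: 11, 11, 11, 11 hours — each event is 11 hours after the previous one.
2017-08-06 05:00 + 11 h = 2017-08-06 16:00.
2017-08-06 16:00 + 11 h = 2017-08-07 03:00.
2017-08-07 03:00 + 11 h = 2017-08-07 14:00.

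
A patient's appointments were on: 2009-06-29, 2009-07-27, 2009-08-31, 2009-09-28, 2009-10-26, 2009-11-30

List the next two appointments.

All Mondays; the gaps (28, 35, 28, 28, 35) vary with month length.
This is the last Monday of each month.
December 2009 ends with Monday 2009-12-28.
January 2010 ends with Monday 2010-01-25.

2009-12-28, 2010-01-25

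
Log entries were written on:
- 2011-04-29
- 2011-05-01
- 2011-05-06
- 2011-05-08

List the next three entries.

Gaps: 2, 5, 2 days — not constant, but cyclic with period 2.
The events fall on every Friday and Sunday.
The following Friday is 2011-05-13.
The following Sunday is 2011-05-15.
Next Friday: 2011-05-20.

2011-05-13, 2011-05-15, 2011-05-20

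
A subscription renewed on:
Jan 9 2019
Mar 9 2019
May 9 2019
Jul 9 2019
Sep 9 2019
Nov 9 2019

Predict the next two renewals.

Gaps: 59, 61, 61, 62, 61 days — not constant. Every event is on the 9th of the month.
Pattern: the 9th of every 2 months.
January 2020: Jan 9 2020.
Next: March 2020 → Mar 9 2020.

Jan 9 2020, Mar 9 2020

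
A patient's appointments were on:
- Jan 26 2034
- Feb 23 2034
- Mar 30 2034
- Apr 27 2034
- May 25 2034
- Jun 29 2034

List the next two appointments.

Jul 27 2034, Aug 31 2034

These are Thursdays with 28, 35, 28, 28, 35-day gaps.
Each is the final Thursday of its month — Mar 30 2034 is past the 28th, so '4th Thursday' doesn't fit.
Last Thursday of July 2034: Jul 27 2034.
Last Thursday of August 2034: Aug 31 2034.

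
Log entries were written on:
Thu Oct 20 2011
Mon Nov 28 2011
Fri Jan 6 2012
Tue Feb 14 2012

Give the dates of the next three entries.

Gaps between consecutive events: 39, 39, 39 days — a constant 39-day interval.
Tue Feb 14 2012 + 39 days = Sat Mar 24 2012.
Sat Mar 24 2012 + 39 days = Wed May 2 2012.
Wed May 2 2012 + 39 days = Sun Jun 10 2012.

Sat Mar 24 2012, Wed May 2 2012, Sun Jun 10 2012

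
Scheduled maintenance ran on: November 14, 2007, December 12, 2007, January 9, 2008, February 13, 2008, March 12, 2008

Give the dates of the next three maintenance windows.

These are Wednesdays at 28- or 35-day spacing (28, 28, 35, 28).
The pattern: 2nd Wednesday of the month.
2nd Wednesday of April 2008: April 9, 2008.
May 2008 — 2nd Wednesday is May 14, 2008.
2nd Wednesday of June 2008: June 11, 2008.

April 9, 2008; May 14, 2008; June 11, 2008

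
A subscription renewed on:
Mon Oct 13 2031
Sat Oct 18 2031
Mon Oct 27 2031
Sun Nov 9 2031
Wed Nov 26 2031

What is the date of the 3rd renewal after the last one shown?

The spacing grows by 4 each time: 5, 9, 13, 17 days.
Next gap: 21 days. Wed Nov 26 2031 + 21 days = Wed Dec 17 2031.
Next gap: 25 days. Wed Dec 17 2031 + 25 days = Sun Jan 11 2032.
Next gap: 29 days. Sun Jan 11 2032 + 29 days = Mon Feb 9 2032.

Mon Feb 9 2032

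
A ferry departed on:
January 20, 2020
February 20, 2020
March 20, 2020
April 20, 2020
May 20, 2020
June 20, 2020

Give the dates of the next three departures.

July 20, 2020; August 20, 2020; September 20, 2020

Each date is the 20th; the gaps (31, 29, 31, 30, 31) track the month lengths.
The rule is the 20th of each month.
July 2020: July 20, 2020.
Next: August 2020 → August 20, 2020.
Next: September 2020 → September 20, 2020.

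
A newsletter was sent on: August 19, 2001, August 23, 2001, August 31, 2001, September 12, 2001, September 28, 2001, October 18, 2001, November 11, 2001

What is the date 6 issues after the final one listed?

June 27, 2002

Intervals are 4, 8, 12, 16, 20, 24 days — an arithmetic progression with common difference 4.
Next gap: 28 days. November 11, 2001 + 28 days = December 9, 2001.
Next gap: 32 days. December 9, 2001 + 32 days = January 10, 2002.
Next gap: 36 days. January 10, 2002 + 36 days = February 15, 2002.
Next gap: 40 days. February 15, 2002 + 40 days = March 27, 2002.
Next gap: 44 days. March 27, 2002 + 44 days = May 10, 2002.
Next gap: 48 days. May 10, 2002 + 48 days = June 27, 2002.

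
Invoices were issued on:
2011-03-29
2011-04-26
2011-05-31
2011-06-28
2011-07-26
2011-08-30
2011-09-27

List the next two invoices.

2011-10-25, 2011-11-29

These are Tuesdays with 28, 35, 28, 28, 35, 28-day gaps.
Each is the final Tuesday of its month — 2011-03-29 is past the 28th, so '4th Tuesday' doesn't fit.
Last Tuesday of October 2011: 2011-10-25.
November 2011 ends with Tuesday 2011-11-29.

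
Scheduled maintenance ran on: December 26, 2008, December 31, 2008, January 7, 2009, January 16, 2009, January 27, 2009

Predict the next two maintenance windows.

February 9, 2009; February 24, 2009

Intervals are 5, 7, 9, 11 days — an arithmetic progression with common difference 2.
Next gap: 13 days. January 27, 2009 + 13 days = February 9, 2009.
Next gap: 15 days. February 9, 2009 + 15 days = February 24, 2009.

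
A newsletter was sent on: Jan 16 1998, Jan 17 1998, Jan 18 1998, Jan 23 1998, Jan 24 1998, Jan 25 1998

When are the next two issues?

Jan 30 1998, Jan 31 1998

Every event lands on a Friday or Saturday or Sunday (gaps cycle 1, 1, 5, 1, 1).
So the schedule is: every Friday, Saturday and Sunday.
The following Friday is Jan 30 1998.
The following Saturday is Jan 31 1998.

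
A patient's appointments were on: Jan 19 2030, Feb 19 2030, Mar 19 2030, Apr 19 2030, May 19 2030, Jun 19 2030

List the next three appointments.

Gaps: 31, 28, 31, 30, 31 days — not constant. Every event is on the 19th of the month.
Pattern: the 19th of each month.
July 2030: Jul 19 2030.
Next: August 2030 → Aug 19 2030.
Next: September 2030 → Sep 19 2030.

Jul 19 2030, Aug 19 2030, Sep 19 2030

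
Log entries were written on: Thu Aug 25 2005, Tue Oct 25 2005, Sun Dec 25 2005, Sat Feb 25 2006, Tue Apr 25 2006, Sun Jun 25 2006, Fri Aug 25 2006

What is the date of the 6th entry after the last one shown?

Sat Aug 25 2007

Each date is the 25th; the gaps (61, 61, 62, 59, 61, 61) track the month lengths.
The rule is the 25th of every 2 months.
Next: October 2006 → Wed Oct 25 2006.
Next: December 2006 → Mon Dec 25 2006.
Next: February 2007 → Sun Feb 25 2007.
Next: April 2007 → Wed Apr 25 2007.
Next: June 2007 → Mon Jun 25 2007.
Next: August 2007 → Sat Aug 25 2007.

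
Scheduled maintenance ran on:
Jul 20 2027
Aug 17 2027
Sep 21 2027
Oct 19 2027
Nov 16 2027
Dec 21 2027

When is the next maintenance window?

All dates are Tuesdays, 28, 35, 28, 28, 35 days apart.
Specifically, the 3rd Tuesday of each month.
3rd Tuesday of January 2028: Jan 18 2028.

Jan 18 2028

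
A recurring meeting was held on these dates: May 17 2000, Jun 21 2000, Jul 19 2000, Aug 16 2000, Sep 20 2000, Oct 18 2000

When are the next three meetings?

Gaps: 35, 28, 28, 35, 28 days — a mix of 28 and 35. Every date is a Wednesday.
Each is the 3rd Wednesday of its month.
November 2000 — 3rd Wednesday is Nov 15 2000.
3rd Wednesday of December 2000: Dec 20 2000.
January 2001 — 3rd Wednesday is Jan 17 2001.

Nov 15 2000, Dec 20 2000, Jan 17 2001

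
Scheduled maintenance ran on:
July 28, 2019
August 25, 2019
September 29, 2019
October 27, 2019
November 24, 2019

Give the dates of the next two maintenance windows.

All Sundays; the gaps (28, 35, 28, 28) vary with month length.
This is the last Sunday of each month.
Last Sunday of December 2019: December 29, 2019.
January 2020 ends with Sunday January 26, 2020.

December 29, 2019; January 26, 2020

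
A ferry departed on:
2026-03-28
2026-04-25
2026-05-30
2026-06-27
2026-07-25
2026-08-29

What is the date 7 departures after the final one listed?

Every date is a Saturday; gaps 28, 35, 28, 28, 35 days.
Each is the last Saturday of its month (at least one falls on the 29th or later, ruling out '4th Saturday').
Last Saturday of September 2026: 2026-09-26.
October 2026 ends with Saturday 2026-10-31.
Last Saturday of November 2026: 2026-11-28.
Last Saturday of December 2026: 2026-12-26.
January 2027 ends with Saturday 2027-01-30.
February 2027 ends with Saturday 2027-02-27.
March 2027 ends with Saturday 2027-03-27.

2027-03-27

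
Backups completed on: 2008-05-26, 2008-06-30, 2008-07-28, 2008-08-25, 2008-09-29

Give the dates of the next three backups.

Every date is a Monday; gaps 35, 28, 28, 35 days.
Each is the last Monday of its month (at least one falls on the 29th or later, ruling out '4th Monday').
October 2008 ends with Monday 2008-10-27.
November 2008 ends with Monday 2008-11-24.
December 2008 ends with Monday 2008-12-29.

2008-10-27, 2008-11-24, 2008-12-29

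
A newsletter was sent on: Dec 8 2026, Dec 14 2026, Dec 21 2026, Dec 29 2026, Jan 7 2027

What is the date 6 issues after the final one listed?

Mar 23 2027

Gaps: 6, 7, 8, 9 days — each gap is 1 larger than the previous one.
Next gap: 10 days. Jan 7 2027 + 10 days = Jan 17 2027.
Next gap: 11 days. Jan 17 2027 + 11 days = Jan 28 2027.
Next gap: 12 days. Jan 28 2027 + 12 days = Feb 9 2027.
Next gap: 13 days. Feb 9 2027 + 13 days = Feb 22 2027.
Next gap: 14 days. Feb 22 2027 + 14 days = Mar 8 2027.
Next gap: 15 days. Mar 8 2027 + 15 days = Mar 23 2027.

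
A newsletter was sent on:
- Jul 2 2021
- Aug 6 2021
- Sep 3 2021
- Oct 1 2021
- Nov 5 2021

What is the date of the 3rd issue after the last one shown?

All dates are Fridays, 35, 28, 28, 35 days apart.
Specifically, the 1st Friday of each month.
1st Friday of December 2021: Dec 3 2021.
January 2022 — 1st Friday is Jan 7 2022.
1st Friday of February 2022: Feb 4 2022.

Feb 4 2022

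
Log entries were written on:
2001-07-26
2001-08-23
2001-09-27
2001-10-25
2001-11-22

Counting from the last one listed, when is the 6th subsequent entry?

These are Thursdays at 28- or 35-day spacing (28, 35, 28, 28).
The pattern: 4th Thursday of the month.
4th Thursday of December 2001: 2001-12-27.
January 2002 — 4th Thursday is 2002-01-24.
February 2002 — 4th Thursday is 2002-02-28.
4th Thursday of March 2002: 2002-03-28.
April 2002 — 4th Thursday is 2002-04-25.
4th Thursday of May 2002: 2002-05-23.

2002-05-23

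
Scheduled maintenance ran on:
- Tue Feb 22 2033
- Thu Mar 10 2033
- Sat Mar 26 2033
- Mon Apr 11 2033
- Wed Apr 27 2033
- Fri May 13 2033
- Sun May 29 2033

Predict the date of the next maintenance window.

Tue Jun 14 2033

Gaps between consecutive events: 16, 16, 16, 16, 16, 16 days — a constant 16-day interval.
Sun May 29 2033 + 16 days = Tue Jun 14 2033.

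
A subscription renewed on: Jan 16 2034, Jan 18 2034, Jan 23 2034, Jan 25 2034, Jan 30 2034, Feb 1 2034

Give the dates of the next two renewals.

Gaps: 2, 5, 2, 5, 2 days — not constant, but cyclic with period 2.
The events fall on every Monday and Wednesday.
Next Monday: Feb 6 2034.
The following Wednesday is Feb 8 2034.

Feb 6 2034, Feb 8 2034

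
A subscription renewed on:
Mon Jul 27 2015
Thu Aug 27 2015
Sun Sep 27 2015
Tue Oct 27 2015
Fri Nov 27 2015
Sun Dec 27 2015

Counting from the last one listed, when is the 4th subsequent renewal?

Wed Apr 27 2016

Gaps: 31, 31, 30, 31, 30 days — not constant. Every event is on the 27th of the month.
Pattern: the 27th of each month.
Next: January 2016 → Wed Jan 27 2016.
Next: February 2016 → Sat Feb 27 2016.
Next: March 2016 → Sun Mar 27 2016.
April 2016: Wed Apr 27 2016.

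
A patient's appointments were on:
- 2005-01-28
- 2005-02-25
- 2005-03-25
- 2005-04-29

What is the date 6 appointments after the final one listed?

These are Fridays with 28, 28, 35-day gaps.
Each is the final Friday of its month — 2005-04-29 is past the 28th, so '4th Friday' doesn't fit.
May 2005 ends with Friday 2005-05-27.
June 2005 ends with Friday 2005-06-24.
July 2005 ends with Friday 2005-07-29.
August 2005 ends with Friday 2005-08-26.
September 2005 ends with Friday 2005-09-30.
October 2005 ends with Friday 2005-10-28.

2005-10-28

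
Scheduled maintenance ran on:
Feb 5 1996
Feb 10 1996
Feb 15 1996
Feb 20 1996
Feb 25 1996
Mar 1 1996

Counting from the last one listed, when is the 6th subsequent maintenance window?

The spacing is 5, 5, 5, 5, 5 days — always 5 days.
Mar 1 1996 + 5 days = Mar 6 1996.
Mar 6 1996 + 5 days = Mar 11 1996.
Mar 11 1996 + 5 days = Mar 16 1996.
Mar 16 1996 + 5 days = Mar 21 1996.
Mar 21 1996 + 5 days = Mar 26 1996.
Mar 26 1996 + 5 days = Mar 31 1996.

Mar 31 1996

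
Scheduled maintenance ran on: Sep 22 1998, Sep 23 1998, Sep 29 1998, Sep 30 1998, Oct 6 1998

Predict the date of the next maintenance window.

Oct 7 1998

Gaps: 1, 6, 1, 6 days — not constant, but cyclic with period 2.
The events fall on every Tuesday and Wednesday.
The following Wednesday is Oct 7 1998.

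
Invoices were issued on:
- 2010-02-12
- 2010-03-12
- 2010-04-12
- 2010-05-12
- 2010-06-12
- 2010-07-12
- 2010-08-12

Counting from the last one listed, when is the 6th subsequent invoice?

2011-02-12

Each date is the 12th; the gaps (28, 31, 30, 31, 30, 31) track the month lengths.
The rule is the 12th of each month.
September 2010: 2010-09-12.
October 2010: 2010-10-12.
November 2010: 2010-11-12.
Next: December 2010 → 2010-12-12.
Next: January 2011 → 2011-01-12.
Next: February 2011 → 2011-02-12.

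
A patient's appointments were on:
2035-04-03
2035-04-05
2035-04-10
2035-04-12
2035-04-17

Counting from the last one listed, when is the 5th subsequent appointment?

The gap pattern 2, 5, 2, 5 repeats every 2 events.
These are the Tuesdays and Thursdays of each week.
Next Thursday: 2035-04-19.
Next Tuesday: 2035-04-24.
Next Thursday: 2035-04-26.
Next Tuesday: 2035-05-01.
Next Thursday: 2035-05-03.

2035-05-03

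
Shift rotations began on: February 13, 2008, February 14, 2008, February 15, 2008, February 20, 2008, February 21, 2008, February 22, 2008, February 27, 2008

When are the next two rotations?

February 28, 2008; February 29, 2008

Every event lands on a Wednesday or Thursday or Friday (gaps cycle 1, 1, 5, 1, 1, 5).
So the schedule is: every Wednesday, Thursday and Friday.
The following Thursday is February 28, 2008.
Next Friday: February 29, 2008.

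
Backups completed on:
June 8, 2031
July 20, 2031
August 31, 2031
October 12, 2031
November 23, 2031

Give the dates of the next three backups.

Gaps between consecutive events: 42, 42, 42, 42 days — a constant 42-day interval.
November 23, 2031 + 42 days = January 4, 2032.
January 4, 2032 + 42 days = February 15, 2032.
February 15, 2032 + 42 days = March 28, 2032.

January 4, 2032; February 15, 2032; March 28, 2032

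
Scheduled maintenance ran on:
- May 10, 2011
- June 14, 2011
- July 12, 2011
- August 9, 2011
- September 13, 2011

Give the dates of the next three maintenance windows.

These are Tuesdays at 28- or 35-day spacing (35, 28, 28, 35).
The pattern: 2nd Tuesday of the month.
October 2011 — 2nd Tuesday is October 11, 2011.
November 2011 — 2nd Tuesday is November 8, 2011.
December 2011 — 2nd Tuesday is December 13, 2011.

October 11, 2011; November 8, 2011; December 13, 2011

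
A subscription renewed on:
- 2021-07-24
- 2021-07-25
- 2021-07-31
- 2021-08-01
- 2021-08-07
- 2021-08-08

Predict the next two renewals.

The gap pattern 1, 6, 1, 6, 1 repeats every 2 events.
These are the Saturdays and Sundays of each week.
The following Saturday is 2021-08-14.
The following Sunday is 2021-08-15.

2021-08-14, 2021-08-15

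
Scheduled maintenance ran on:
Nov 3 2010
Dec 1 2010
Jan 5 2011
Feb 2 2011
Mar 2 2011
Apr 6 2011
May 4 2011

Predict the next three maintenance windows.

Gaps: 28, 35, 28, 28, 35, 28 days — a mix of 28 and 35. Every date is a Wednesday.
Each is the 1st Wednesday of its month.
1st Wednesday of June 2011: Jun 1 2011.
July 2011 — 1st Wednesday is Jul 6 2011.
1st Wednesday of August 2011: Aug 3 2011.

Jun 1 2011, Jul 6 2011, Aug 3 2011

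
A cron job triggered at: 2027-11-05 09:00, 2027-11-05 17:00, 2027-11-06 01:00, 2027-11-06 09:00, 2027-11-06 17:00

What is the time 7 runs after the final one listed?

2027-11-09 01:00

The interval is a steady 8 hours (8, 8, 8, 8).
2027-11-06 17:00 + 8 h = 2027-11-07 01:00.
2027-11-07 01:00 + 8 h = 2027-11-07 09:00.
2027-11-07 09:00 + 8 h = 2027-11-07 17:00.
2027-11-07 17:00 + 8 h = 2027-11-08 01:00.
2027-11-08 01:00 + 8 h = 2027-11-08 09:00.
2027-11-08 09:00 + 8 h = 2027-11-08 17:00.
2027-11-08 17:00 + 8 h = 2027-11-09 01:00.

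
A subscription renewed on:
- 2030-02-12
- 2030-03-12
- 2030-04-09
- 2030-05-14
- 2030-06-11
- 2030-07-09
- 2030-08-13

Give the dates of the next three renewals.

2030-09-10, 2030-10-08, 2030-11-12

Gaps: 28, 28, 35, 28, 28, 35 days — a mix of 28 and 35. Every date is a Tuesday.
Each is the 2nd Tuesday of its month.
2nd Tuesday of September 2030: 2030-09-10.
October 2030 — 2nd Tuesday is 2030-10-08.
November 2030 — 2nd Tuesday is 2030-11-12.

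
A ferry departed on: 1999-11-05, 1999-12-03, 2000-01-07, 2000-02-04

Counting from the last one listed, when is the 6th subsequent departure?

These are Fridays at 28- or 35-day spacing (28, 35, 28).
The pattern: 1st Friday of the month.
March 2000 — 1st Friday is 2000-03-03.
1st Friday of April 2000: 2000-04-07.
1st Friday of May 2000: 2000-05-05.
June 2000 — 1st Friday is 2000-06-02.
July 2000 — 1st Friday is 2000-07-07.
August 2000 — 1st Friday is 2000-08-04.

2000-08-04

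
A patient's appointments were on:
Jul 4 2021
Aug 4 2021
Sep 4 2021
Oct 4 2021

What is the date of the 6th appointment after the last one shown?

Each date is the 4th; the gaps (31, 31, 30) track the month lengths.
The rule is the 4th of each month.
November 2021: Nov 4 2021.
Next: December 2021 → Dec 4 2021.
Next: January 2022 → Jan 4 2022.
Next: February 2022 → Feb 4 2022.
Next: March 2022 → Mar 4 2022.
April 2022: Apr 4 2022.

Apr 4 2022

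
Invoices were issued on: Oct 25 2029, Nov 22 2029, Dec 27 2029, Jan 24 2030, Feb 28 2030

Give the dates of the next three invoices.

These are Thursdays at 28- or 35-day spacing (28, 35, 28, 35).
The pattern: 4th Thursday of the month.
March 2030 — 4th Thursday is Mar 28 2030.
April 2030 — 4th Thursday is Apr 25 2030.
May 2030 — 4th Thursday is May 23 2030.

Mar 28 2030, Apr 25 2030, May 23 2030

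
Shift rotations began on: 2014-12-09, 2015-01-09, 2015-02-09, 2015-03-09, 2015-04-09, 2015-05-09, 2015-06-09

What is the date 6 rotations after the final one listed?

2015-12-09

The day-of-month is always 9 (31, 31, 28, 31, 30, 31 days between events).
So this recurs on the 9th of each month.
Next: July 2015 → 2015-07-09.
Next: August 2015 → 2015-08-09.
September 2015: 2015-09-09.
Next: October 2015 → 2015-10-09.
November 2015: 2015-11-09.
December 2015: 2015-12-09.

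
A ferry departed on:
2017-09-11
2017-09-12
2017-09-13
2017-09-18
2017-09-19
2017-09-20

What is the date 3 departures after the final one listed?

2017-09-27

Every event lands on a Monday or Tuesday or Wednesday (gaps cycle 1, 1, 5, 1, 1).
So the schedule is: every Monday, Tuesday and Wednesday.
The following Monday is 2017-09-25.
Next Tuesday: 2017-09-26.
The following Wednesday is 2017-09-27.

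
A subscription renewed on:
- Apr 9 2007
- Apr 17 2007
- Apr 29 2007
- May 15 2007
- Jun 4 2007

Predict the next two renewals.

The spacing grows by 4 each time: 8, 12, 16, 20 days.
Next gap: 24 days. Jun 4 2007 + 24 days = Jun 28 2007.
Next gap: 28 days. Jun 28 2007 + 28 days = Jul 26 2007.

Jun 28 2007, Jul 26 2007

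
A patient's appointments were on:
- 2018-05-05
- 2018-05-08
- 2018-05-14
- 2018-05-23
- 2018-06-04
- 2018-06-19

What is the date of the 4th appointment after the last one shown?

Intervals are 3, 6, 9, 12, 15 days — an arithmetic progression with common difference 3.
Next gap: 18 days. 2018-06-19 + 18 days = 2018-07-07.
Next gap: 21 days. 2018-07-07 + 21 days = 2018-07-28.
Next gap: 24 days. 2018-07-28 + 24 days = 2018-08-21.
Next gap: 27 days. 2018-08-21 + 27 days = 2018-09-17.

2018-09-17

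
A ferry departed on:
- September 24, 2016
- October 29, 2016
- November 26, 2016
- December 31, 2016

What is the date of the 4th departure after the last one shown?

All Saturdays; the gaps (35, 28, 35) vary with month length.
This is the last Saturday of each month.
Last Saturday of January 2017: January 28, 2017.
February 2017 ends with Saturday February 25, 2017.
March 2017 ends with Saturday March 25, 2017.
April 2017 ends with Saturday April 29, 2017.

April 29, 2017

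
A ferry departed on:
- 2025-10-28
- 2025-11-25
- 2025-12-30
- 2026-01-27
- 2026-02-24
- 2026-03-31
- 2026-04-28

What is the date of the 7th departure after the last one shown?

Every date is a Tuesday; gaps 28, 35, 28, 28, 35, 28 days.
Each is the last Tuesday of its month (at least one falls on the 29th or later, ruling out '4th Tuesday').
May 2026 ends with Tuesday 2026-05-26.
Last Tuesday of June 2026: 2026-06-30.
July 2026 ends with Tuesday 2026-07-28.
August 2026 ends with Tuesday 2026-08-25.
September 2026 ends with Tuesday 2026-09-29.
Last Tuesday of October 2026: 2026-10-27.
November 2026 ends with Tuesday 2026-11-24.

2026-11-24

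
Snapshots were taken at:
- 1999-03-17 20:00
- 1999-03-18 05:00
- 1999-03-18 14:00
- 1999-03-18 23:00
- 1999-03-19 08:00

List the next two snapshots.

Gaps: 9, 9, 9, 9 hours — each event is 9 hours after the previous one.
1999-03-19 08:00 + 9 h = 1999-03-19 17:00.
1999-03-19 17:00 + 9 h = 1999-03-20 02:00.

1999-03-19 17:00, 1999-03-20 02:00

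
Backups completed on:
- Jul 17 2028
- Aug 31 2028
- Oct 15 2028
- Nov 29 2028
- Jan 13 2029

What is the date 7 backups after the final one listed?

Gaps between consecutive events: 45, 45, 45, 45 days — a constant 45-day interval.
Jan 13 2029 + 45 days = Feb 27 2029.
Feb 27 2029 + 45 days = Apr 13 2029.
Apr 13 2029 + 45 days = May 28 2029.
May 28 2029 + 45 days = Jul 12 2029.
Jul 12 2029 + 45 days = Aug 26 2029.
Aug 26 2029 + 45 days = Oct 10 2029.
Oct 10 2029 + 45 days = Nov 24 2029.

Nov 24 2029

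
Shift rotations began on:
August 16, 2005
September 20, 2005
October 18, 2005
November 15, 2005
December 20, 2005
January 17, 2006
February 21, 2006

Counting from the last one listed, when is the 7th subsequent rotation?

September 19, 2006

All dates are Tuesdays, 35, 28, 28, 35, 28, 35 days apart.
Specifically, the 3rd Tuesday of each month.
3rd Tuesday of March 2006: March 21, 2006.
April 2006 — 3rd Tuesday is April 18, 2006.
May 2006 — 3rd Tuesday is May 16, 2006.
June 2006 — 3rd Tuesday is June 20, 2006.
3rd Tuesday of July 2006: July 18, 2006.
3rd Tuesday of August 2006: August 15, 2006.
September 2006 — 3rd Tuesday is September 19, 2006.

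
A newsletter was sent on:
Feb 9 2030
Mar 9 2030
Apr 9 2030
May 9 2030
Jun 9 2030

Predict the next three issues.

Gaps: 28, 31, 30, 31 days — not constant. Every event is on the 9th of the month.
Pattern: the 9th of each month.
July 2030: Jul 9 2030.
Next: August 2030 → Aug 9 2030.
September 2030: Sep 9 2030.

Jul 9 2030, Aug 9 2030, Sep 9 2030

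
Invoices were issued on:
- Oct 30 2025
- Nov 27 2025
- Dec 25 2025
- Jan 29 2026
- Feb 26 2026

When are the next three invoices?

Mar 26 2026, Apr 30 2026, May 28 2026

These are Thursdays with 28, 28, 35, 28-day gaps.
Each is the final Thursday of its month — Oct 30 2025 is past the 28th, so '4th Thursday' doesn't fit.
Last Thursday of March 2026: Mar 26 2026.
April 2026 ends with Thursday Apr 30 2026.
May 2026 ends with Thursday May 28 2026.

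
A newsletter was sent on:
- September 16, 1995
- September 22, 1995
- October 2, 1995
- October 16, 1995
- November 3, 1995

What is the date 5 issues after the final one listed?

April 1, 1996

The spacing grows by 4 each time: 6, 10, 14, 18 days.
Next gap: 22 days. November 3, 1995 + 22 days = November 25, 1995.
Next gap: 26 days. November 25, 1995 + 26 days = December 21, 1995.
Next gap: 30 days. December 21, 1995 + 30 days = January 20, 1996.
Next gap: 34 days. January 20, 1996 + 34 days = February 23, 1996.
Next gap: 38 days. February 23, 1996 + 38 days = April 1, 1996.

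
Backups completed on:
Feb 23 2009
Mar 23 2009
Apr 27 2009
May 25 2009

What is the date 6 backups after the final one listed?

Nov 23 2009

All dates are Mondays, 28, 35, 28 days apart.
Specifically, the 4th Monday of each month.
June 2009 — 4th Monday is Jun 22 2009.
4th Monday of July 2009: Jul 27 2009.
4th Monday of August 2009: Aug 24 2009.
4th Monday of September 2009: Sep 28 2009.
October 2009 — 4th Monday is Oct 26 2009.
November 2009 — 4th Monday is Nov 23 2009.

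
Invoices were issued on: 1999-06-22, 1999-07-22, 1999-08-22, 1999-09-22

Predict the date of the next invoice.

1999-10-22

Gaps: 30, 31, 31 days — not constant. Every event is on the 22nd of the month.
Pattern: the 22nd of each month.
October 1999: 1999-10-22.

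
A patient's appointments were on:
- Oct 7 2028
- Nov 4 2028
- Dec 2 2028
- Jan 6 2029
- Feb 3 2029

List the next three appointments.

Mar 3 2029, Apr 7 2029, May 5 2029

All dates are Saturdays, 28, 28, 35, 28 days apart.
Specifically, the 1st Saturday of each month.
March 2029 — 1st Saturday is Mar 3 2029.
April 2029 — 1st Saturday is Apr 7 2029.
May 2029 — 1st Saturday is May 5 2029.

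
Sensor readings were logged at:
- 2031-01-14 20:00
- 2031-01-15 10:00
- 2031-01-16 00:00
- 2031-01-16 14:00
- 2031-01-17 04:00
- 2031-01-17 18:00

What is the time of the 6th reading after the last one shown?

The interval is a steady 14 hours (14, 14, 14, 14, 14).
2031-01-17 18:00 + 14 h = 2031-01-18 08:00.
2031-01-18 08:00 + 14 h = 2031-01-18 22:00.
2031-01-18 22:00 + 14 h = 2031-01-19 12:00.
2031-01-19 12:00 + 14 h = 2031-01-20 02:00.
2031-01-20 02:00 + 14 h = 2031-01-20 16:00.
2031-01-20 16:00 + 14 h = 2031-01-21 06:00.

2031-01-21 06:00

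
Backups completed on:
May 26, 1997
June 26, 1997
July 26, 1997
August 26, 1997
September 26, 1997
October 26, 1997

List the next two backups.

Each date is the 26th; the gaps (31, 30, 31, 31, 30) track the month lengths.
The rule is the 26th of each month.
November 1997: November 26, 1997.
Next: December 1997 → December 26, 1997.

November 26, 1997; December 26, 1997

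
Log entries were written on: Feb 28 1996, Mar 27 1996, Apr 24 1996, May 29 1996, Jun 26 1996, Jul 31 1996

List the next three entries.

Aug 28 1996, Sep 25 1996, Oct 30 1996

All Wednesdays; the gaps (28, 28, 35, 28, 35) vary with month length.
This is the last Wednesday of each month.
Last Wednesday of August 1996: Aug 28 1996.
Last Wednesday of September 1996: Sep 25 1996.
Last Wednesday of October 1996: Oct 30 1996.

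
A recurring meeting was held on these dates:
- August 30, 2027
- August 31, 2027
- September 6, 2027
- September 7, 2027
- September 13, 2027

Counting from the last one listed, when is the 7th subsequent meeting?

Gaps: 1, 6, 1, 6 days — not constant, but cyclic with period 2.
The events fall on every Monday and Tuesday.
Next Tuesday: September 14, 2027.
The following Monday is September 20, 2027.
The following Tuesday is September 21, 2027.
Next Monday: September 27, 2027.
Next Tuesday: September 28, 2027.
Next Monday: October 4, 2027.
The following Tuesday is October 5, 2027.

October 5, 2027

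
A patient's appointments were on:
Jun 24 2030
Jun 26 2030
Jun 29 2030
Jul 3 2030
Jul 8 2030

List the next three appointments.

The spacing grows by 1 each time: 2, 3, 4, 5 days.
Next gap: 6 days. Jul 8 2030 + 6 days = Jul 14 2030.
Next gap: 7 days. Jul 14 2030 + 7 days = Jul 21 2030.
Next gap: 8 days. Jul 21 2030 + 8 days = Jul 29 2030.

Jul 14 2030, Jul 21 2030, Jul 29 2030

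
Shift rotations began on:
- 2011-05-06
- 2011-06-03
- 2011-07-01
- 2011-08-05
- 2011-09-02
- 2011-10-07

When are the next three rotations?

These are Fridays at 28- or 35-day spacing (28, 28, 35, 28, 35).
The pattern: 1st Friday of the month.
1st Friday of November 2011: 2011-11-04.
December 2011 — 1st Friday is 2011-12-02.
January 2012 — 1st Friday is 2012-01-06.

2011-11-04, 2011-12-02, 2012-01-06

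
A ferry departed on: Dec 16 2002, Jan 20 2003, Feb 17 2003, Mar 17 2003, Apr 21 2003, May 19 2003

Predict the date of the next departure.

Jun 16 2003

These are Mondays at 28- or 35-day spacing (35, 28, 28, 35, 28).
The pattern: 3rd Monday of the month.
June 2003 — 3rd Monday is Jun 16 2003.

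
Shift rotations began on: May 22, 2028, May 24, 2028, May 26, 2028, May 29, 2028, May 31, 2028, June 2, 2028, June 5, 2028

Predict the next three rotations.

June 7, 2028; June 9, 2028; June 12, 2028

Every event lands on a Monday or Wednesday or Friday (gaps cycle 2, 2, 3, 2, 2, 3).
So the schedule is: every Monday, Wednesday and Friday.
The following Wednesday is June 7, 2028.
The following Friday is June 9, 2028.
Next Monday: June 12, 2028.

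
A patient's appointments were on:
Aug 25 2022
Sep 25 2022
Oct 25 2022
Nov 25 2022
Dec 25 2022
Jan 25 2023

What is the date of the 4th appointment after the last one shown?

The day-of-month is always 25 (31, 30, 31, 30, 31 days between events).
So this recurs on the 25th of each month.
Next: February 2023 → Feb 25 2023.
March 2023: Mar 25 2023.
April 2023: Apr 25 2023.
May 2023: May 25 2023.

May 25 2023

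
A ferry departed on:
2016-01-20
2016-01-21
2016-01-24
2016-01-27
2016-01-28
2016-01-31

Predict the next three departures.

2016-02-03, 2016-02-04, 2016-02-07

Gaps: 1, 3, 3, 1, 3 days — not constant, but cyclic with period 3.
The events fall on every Wednesday, Thursday and Sunday.
Next Wednesday: 2016-02-03.
Next Thursday: 2016-02-04.
Next Sunday: 2016-02-07.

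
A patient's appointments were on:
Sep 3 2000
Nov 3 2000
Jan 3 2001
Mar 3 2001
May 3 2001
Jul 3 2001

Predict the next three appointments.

Gaps: 61, 61, 59, 61, 61 days — not constant. Every event is on the 3rd of the month.
Pattern: the 3rd of every 2 months.
Next: September 2001 → Sep 3 2001.
Next: November 2001 → Nov 3 2001.
Next: January 2002 → Jan 3 2002.

Sep 3 2001, Nov 3 2001, Jan 3 2002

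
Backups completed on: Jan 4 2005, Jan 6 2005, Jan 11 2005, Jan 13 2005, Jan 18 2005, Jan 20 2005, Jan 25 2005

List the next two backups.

Every event lands on a Tuesday or Thursday (gaps cycle 2, 5, 2, 5, 2, 5).
So the schedule is: every Tuesday and Thursday.
Next Thursday: Jan 27 2005.
Next Tuesday: Feb 1 2005.

Jan 27 2005, Feb 1 2005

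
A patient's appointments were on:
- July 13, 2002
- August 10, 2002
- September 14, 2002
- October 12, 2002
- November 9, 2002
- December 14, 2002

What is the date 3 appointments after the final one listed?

March 8, 2003

Gaps: 28, 35, 28, 28, 35 days — a mix of 28 and 35. Every date is a Saturday.
Each is the 2nd Saturday of its month.
January 2003 — 2nd Saturday is January 11, 2003.
February 2003 — 2nd Saturday is February 8, 2003.
March 2003 — 2nd Saturday is March 8, 2003.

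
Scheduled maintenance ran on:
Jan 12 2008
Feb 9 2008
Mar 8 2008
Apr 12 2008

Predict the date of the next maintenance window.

May 10 2008

All dates are Saturdays, 28, 28, 35 days apart.
Specifically, the 2nd Saturday of each month.
May 2008 — 2nd Saturday is May 10 2008.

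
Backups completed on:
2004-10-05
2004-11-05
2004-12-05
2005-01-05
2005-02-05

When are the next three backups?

2005-03-05, 2005-04-05, 2005-05-05

The day-of-month is always 5 (31, 30, 31, 31 days between events).
So this recurs on the 5th of each month.
March 2005: 2005-03-05.
April 2005: 2005-04-05.
Next: May 2005 → 2005-05-05.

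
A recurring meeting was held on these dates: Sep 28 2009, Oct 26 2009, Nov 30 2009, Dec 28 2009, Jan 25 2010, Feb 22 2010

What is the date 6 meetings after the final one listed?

Aug 30 2010

These are Mondays with 28, 35, 28, 28, 28-day gaps.
Each is the final Monday of its month — Nov 30 2009 is past the 28th, so '4th Monday' doesn't fit.
March 2010 ends with Monday Mar 29 2010.
Last Monday of April 2010: Apr 26 2010.
May 2010 ends with Monday May 31 2010.
June 2010 ends with Monday Jun 28 2010.
July 2010 ends with Monday Jul 26 2010.
Last Monday of August 2010: Aug 30 2010.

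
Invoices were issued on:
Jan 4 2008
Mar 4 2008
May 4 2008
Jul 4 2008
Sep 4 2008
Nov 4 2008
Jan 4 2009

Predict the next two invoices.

The day-of-month is always 4 (60, 61, 61, 62, 61, 61 days between events).
So this recurs on the 4th of every 2 months.
Next: March 2009 → Mar 4 2009.
Next: May 2009 → May 4 2009.

Mar 4 2009, May 4 2009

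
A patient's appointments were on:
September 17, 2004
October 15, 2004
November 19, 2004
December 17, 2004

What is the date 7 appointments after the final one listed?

Gaps: 28, 35, 28 days — a mix of 28 and 35. Every date is a Friday.
Each is the 3rd Friday of its month.
January 2005 — 3rd Friday is January 21, 2005.
February 2005 — 3rd Friday is February 18, 2005.
3rd Friday of March 2005: March 18, 2005.
3rd Friday of April 2005: April 15, 2005.
3rd Friday of May 2005: May 20, 2005.
June 2005 — 3rd Friday is June 17, 2005.
3rd Friday of July 2005: July 15, 2005.

July 15, 2005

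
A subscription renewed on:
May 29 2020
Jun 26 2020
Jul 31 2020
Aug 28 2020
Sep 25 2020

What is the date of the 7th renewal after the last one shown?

Apr 30 2021

These are Fridays with 28, 35, 28, 28-day gaps.
Each is the final Friday of its month — May 29 2020 is past the 28th, so '4th Friday' doesn't fit.
Last Friday of October 2020: Oct 30 2020.
November 2020 ends with Friday Nov 27 2020.
Last Friday of December 2020: Dec 25 2020.
Last Friday of January 2021: Jan 29 2021.
February 2021 ends with Friday Feb 26 2021.
Last Friday of March 2021: Mar 26 2021.
April 2021 ends with Friday Apr 30 2021.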